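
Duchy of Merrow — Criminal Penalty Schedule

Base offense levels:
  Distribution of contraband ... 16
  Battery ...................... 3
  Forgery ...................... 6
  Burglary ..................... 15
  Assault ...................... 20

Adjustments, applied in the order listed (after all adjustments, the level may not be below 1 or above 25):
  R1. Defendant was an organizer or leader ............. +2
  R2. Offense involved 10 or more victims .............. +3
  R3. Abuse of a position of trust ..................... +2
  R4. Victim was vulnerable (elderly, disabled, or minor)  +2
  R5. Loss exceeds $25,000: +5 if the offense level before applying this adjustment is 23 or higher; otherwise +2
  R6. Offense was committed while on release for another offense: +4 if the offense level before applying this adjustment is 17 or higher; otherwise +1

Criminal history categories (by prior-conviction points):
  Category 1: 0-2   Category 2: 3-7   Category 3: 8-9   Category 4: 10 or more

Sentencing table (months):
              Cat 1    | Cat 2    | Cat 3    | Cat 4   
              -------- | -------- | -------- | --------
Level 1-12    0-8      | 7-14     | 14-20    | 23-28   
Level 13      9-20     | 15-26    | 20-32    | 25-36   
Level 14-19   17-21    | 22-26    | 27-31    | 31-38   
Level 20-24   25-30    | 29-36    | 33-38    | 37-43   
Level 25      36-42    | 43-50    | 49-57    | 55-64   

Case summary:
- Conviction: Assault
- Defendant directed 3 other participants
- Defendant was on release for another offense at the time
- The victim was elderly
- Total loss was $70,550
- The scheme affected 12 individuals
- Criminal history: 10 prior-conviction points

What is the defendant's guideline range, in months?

Base offense level for assault: 20.
R1 applies: 20 + 2 = 22.
R2 applies: 22 + 3 = 25.
R3 does not apply.
R4 applies: 25 + 2 = 27.
R5 applies (level before this adjustment is 27 ≥ 23, so +5): 27 + 5 = 32.
R6 applies (level before this adjustment is 32 ≥ 17, so +4): 32 + 4 = 36.
Level 36 exceeds the maximum of 25; capped at 25.
Final offense level: 25.
Criminal history: 10 prior points → Category 4 (10+).
Level 25 falls in the 25 band.
Grid: Level 25 × Category 4 = 55-64 months.

55-64 months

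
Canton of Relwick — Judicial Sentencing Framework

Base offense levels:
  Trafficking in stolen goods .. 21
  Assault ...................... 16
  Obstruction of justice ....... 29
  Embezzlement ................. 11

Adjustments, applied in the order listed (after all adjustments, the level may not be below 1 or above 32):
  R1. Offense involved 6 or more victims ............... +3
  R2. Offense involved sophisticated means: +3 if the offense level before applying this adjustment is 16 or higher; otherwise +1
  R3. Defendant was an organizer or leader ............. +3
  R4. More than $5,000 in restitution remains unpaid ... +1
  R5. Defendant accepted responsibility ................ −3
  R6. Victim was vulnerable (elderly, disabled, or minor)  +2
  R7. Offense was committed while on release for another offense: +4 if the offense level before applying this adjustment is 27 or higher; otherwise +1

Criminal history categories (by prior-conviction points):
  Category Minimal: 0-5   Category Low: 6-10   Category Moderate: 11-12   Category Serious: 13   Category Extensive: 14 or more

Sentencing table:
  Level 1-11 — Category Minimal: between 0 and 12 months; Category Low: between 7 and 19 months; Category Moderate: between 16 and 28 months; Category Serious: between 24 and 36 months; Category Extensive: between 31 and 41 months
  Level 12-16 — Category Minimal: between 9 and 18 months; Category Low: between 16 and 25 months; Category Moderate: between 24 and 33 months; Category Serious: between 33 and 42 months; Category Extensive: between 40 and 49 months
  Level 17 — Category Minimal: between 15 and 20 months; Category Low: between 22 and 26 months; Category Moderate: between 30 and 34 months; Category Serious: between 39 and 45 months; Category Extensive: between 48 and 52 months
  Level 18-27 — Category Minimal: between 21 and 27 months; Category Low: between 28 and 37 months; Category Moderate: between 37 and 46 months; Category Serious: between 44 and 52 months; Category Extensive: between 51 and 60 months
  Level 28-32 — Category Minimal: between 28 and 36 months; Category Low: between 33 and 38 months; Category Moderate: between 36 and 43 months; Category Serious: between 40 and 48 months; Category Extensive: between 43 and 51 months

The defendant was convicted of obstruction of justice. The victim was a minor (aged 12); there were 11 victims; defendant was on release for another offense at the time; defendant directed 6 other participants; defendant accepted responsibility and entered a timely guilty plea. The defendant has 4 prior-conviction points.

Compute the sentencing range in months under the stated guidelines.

Base offense level for obstruction of justice: 29.
R1 applies: 29 + 3 = 32.
R2 does not apply.
R3 applies: 32 + 3 = 35.
R4 does not apply.
R5 applies: 35 − 3 = 32.
R6 applies: 32 + 2 = 34.
R7 applies (level before this adjustment is 34 ≥ 27, so +4): 34 + 4 = 38.
Level 38 exceeds the maximum of 32; capped at 32.
Final offense level: 32.
Criminal history: 4 prior points → Category Minimal (0-5).
Level 32 falls in the 28-32 band.
Grid: Level 28-32 × Category Minimal = 28-36 months.

28-36 months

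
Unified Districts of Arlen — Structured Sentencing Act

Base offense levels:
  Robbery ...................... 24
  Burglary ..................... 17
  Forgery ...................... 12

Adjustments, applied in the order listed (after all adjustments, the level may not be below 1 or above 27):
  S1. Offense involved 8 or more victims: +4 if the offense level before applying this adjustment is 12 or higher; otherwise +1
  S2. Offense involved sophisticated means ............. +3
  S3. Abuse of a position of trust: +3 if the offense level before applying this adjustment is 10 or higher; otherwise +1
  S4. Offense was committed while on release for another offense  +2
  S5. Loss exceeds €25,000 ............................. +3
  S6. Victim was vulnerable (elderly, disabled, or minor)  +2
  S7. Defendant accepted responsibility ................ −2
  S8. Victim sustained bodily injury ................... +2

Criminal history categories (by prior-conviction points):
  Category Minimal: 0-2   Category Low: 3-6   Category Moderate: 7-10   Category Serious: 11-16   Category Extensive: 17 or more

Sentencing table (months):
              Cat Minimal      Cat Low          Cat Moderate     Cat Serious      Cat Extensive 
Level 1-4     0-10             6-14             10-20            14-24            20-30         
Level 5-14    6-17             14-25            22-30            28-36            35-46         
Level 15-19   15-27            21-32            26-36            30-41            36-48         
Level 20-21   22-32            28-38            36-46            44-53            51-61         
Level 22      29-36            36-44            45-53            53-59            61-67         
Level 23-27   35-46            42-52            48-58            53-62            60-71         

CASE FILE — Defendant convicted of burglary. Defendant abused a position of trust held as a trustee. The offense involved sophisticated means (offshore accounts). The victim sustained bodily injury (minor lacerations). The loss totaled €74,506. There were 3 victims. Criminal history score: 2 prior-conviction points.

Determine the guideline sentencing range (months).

Base offense level for burglary: 17.
S2 applies: 17 + 3 = 20.
S3 applies (level before this adjustment is 20 ≥ 10, so +3): 20 + 3 = 23.
S5 applies: 23 + 3 = 26.
S6 does not apply.
S7 does not apply.
S8 applies: 26 + 2 = 28.
Level 28 exceeds the maximum of 27; capped at 27.
Final offense level: 27.
Criminal history: 2 prior points → Category Minimal (0-2).
Level 27 falls in the 23-27 band.
Grid: Level 23-27 × Category Minimal = 35-46 months.

35-46 months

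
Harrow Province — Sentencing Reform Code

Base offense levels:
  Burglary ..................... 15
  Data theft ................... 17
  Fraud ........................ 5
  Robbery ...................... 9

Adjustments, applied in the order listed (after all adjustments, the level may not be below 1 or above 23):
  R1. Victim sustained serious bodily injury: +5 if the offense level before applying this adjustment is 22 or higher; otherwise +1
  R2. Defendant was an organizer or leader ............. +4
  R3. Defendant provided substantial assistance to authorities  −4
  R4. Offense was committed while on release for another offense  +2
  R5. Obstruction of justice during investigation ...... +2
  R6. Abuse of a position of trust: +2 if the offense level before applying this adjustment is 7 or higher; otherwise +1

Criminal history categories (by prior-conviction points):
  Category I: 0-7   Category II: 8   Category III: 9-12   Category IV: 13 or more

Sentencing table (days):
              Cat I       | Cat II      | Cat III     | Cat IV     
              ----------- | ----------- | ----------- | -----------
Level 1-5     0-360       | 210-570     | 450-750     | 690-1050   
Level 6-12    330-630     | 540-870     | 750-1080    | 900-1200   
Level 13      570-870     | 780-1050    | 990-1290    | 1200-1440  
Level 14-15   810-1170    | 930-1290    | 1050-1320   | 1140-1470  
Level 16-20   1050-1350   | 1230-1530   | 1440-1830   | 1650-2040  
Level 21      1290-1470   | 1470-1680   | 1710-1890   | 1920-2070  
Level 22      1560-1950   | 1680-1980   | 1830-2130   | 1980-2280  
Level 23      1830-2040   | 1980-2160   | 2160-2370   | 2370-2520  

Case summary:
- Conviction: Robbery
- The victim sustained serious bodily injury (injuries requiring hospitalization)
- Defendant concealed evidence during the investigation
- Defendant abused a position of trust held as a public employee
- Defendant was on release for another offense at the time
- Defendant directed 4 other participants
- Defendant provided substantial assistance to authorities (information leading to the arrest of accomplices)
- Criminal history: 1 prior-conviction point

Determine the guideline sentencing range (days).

1050-1350 days

Base offense level for robbery: 9.
R1 applies (level before this adjustment is 9 < 22, so +1): 9 + 1 = 10.
R2 applies: 10 + 4 = 14.
R3 applies: 14 − 4 = 10.
R4 applies: 10 + 2 = 12.
R5 applies: 12 + 2 = 14.
R6 applies (level before this adjustment is 14 ≥ 7, so +2): 14 + 2 = 16.
Final offense level: 16.
Criminal history: 1 prior point → Category I (0-7).
Level 16 falls in the 16-20 band.
Grid: Level 16-20 × Category I = 1050-1350 days.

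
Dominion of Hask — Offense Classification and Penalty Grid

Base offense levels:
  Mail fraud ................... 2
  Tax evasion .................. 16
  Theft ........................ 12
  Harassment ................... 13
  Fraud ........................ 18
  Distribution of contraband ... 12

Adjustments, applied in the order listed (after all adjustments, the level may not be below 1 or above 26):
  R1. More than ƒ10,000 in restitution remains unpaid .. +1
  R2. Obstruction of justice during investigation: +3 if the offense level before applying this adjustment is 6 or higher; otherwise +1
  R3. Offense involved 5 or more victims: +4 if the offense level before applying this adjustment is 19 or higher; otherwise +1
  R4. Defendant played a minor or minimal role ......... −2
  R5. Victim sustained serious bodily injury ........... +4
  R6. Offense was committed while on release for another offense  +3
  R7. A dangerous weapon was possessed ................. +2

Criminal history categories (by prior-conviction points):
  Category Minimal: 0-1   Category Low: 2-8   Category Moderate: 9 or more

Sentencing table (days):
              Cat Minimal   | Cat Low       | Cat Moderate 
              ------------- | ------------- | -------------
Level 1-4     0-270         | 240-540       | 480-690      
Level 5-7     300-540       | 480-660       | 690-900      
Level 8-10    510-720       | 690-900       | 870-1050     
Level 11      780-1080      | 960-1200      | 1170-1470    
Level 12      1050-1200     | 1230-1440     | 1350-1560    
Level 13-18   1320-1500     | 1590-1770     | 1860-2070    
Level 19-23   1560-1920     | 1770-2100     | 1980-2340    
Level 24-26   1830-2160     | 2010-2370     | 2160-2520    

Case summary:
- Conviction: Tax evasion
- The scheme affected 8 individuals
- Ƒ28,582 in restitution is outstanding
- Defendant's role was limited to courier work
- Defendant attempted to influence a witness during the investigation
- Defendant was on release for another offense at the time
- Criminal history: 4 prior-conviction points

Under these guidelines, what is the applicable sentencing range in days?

2010-2370 days

Base offense level for tax evasion: 16.
R1 applies: 16 + 1 = 17.
R2 applies (level before this adjustment is 17 ≥ 6, so +3): 17 + 3 = 20.
R3 applies (level before this adjustment is 20 ≥ 19, so +4): 20 + 4 = 24.
R4 applies: 24 − 2 = 22.
R6 applies: 22 + 3 = 25.
R7 does not apply.
Final offense level: 25.
Criminal history: 4 prior points → Category Low (2-8).
Level 25 falls in the 24-26 band.
Grid: Level 24-26 × Category Low = 2010-2370 days.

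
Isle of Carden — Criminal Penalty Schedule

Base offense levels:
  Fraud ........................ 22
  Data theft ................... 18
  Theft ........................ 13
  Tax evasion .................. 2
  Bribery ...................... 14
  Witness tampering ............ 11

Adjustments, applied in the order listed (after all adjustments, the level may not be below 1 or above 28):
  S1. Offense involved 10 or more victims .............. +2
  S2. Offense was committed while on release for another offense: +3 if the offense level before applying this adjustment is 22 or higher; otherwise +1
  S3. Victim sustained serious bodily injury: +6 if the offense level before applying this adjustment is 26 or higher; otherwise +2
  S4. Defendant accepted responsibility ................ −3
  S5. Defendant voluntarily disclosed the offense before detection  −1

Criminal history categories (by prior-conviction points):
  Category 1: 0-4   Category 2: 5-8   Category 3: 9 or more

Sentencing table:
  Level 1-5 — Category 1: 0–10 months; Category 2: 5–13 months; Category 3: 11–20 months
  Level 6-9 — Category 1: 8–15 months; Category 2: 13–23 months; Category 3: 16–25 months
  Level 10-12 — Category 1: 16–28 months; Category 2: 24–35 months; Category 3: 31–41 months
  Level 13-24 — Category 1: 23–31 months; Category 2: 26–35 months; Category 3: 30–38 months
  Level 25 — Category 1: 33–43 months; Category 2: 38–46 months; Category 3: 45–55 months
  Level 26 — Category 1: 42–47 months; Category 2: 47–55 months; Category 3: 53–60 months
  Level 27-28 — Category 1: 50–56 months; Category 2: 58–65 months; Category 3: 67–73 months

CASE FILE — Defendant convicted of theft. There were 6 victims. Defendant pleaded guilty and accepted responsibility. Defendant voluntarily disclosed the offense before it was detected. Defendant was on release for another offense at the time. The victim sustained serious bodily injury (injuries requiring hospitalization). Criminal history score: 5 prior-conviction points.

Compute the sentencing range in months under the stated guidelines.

24-35 months

Base offense level for theft: 13.
S1 does not apply.
S2 applies (level before this adjustment is 13 < 22, so +1): 13 + 1 = 14.
S3 applies (level before this adjustment is 14 < 26, so +2): 14 + 2 = 16.
S4 applies: 16 − 3 = 13.
S5 applies: 13 − 1 = 12.
Final offense level: 12.
Criminal history: 5 prior points → Category 2 (5-8).
Level 12 falls in the 10-12 band.
Grid: Level 10-12 × Category 2 = 24-35 months.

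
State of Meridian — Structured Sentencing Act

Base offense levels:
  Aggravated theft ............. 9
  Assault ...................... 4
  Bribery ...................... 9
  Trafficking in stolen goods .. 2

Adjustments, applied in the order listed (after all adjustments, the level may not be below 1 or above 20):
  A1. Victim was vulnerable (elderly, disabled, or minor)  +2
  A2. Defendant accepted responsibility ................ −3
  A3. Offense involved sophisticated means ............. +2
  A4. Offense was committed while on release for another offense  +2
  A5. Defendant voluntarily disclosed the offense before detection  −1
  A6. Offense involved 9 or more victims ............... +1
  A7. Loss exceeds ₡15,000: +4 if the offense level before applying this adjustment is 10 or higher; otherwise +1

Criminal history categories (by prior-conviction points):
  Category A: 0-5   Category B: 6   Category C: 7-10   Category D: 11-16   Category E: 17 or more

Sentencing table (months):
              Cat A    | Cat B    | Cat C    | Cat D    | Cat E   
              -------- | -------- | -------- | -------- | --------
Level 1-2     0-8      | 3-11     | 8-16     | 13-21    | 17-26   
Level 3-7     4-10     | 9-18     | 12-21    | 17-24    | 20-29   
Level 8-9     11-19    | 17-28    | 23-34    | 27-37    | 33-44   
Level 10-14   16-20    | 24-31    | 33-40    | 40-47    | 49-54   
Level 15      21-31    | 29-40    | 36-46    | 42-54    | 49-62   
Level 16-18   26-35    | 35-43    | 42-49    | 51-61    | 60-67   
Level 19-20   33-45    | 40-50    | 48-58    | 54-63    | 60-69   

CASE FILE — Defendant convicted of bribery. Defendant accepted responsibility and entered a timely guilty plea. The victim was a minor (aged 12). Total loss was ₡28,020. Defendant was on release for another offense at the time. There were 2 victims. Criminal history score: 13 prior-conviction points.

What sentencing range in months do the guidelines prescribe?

40-47 months

Base offense level for bribery: 9.
A1 applies: 9 + 2 = 11.
A2 applies: 11 − 3 = 8.
A4 applies: 8 + 2 = 10.
A5 does not apply.
A6 does not apply.
A7 applies (level before this adjustment is 10 ≥ 10, so +4): 10 + 4 = 14.
Final offense level: 14.
Criminal history: 13 prior points → Category D (11-16).
Level 14 falls in the 10-14 band.
Grid: Level 10-14 × Category D = 40-47 months.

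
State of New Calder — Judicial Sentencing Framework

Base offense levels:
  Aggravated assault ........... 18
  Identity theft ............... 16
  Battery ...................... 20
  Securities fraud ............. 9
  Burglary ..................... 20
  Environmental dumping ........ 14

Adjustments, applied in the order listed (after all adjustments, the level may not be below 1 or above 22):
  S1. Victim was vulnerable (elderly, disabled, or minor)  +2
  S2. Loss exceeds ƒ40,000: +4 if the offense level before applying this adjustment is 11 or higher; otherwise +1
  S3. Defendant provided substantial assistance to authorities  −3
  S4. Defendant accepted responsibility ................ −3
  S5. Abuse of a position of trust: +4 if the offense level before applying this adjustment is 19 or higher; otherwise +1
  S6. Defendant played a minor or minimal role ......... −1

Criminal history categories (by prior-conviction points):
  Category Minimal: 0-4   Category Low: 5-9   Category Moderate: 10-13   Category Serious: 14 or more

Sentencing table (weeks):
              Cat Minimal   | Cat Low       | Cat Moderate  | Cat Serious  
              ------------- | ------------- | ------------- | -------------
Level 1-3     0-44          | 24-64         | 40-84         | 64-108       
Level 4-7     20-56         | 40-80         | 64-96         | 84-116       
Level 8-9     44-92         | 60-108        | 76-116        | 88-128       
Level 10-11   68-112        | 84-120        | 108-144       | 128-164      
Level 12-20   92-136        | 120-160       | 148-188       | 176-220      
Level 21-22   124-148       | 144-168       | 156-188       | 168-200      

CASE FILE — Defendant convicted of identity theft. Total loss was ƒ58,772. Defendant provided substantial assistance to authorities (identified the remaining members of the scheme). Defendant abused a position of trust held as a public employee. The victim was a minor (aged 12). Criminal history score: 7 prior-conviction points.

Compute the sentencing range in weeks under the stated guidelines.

144-168 weeks

Base offense level for identity theft: 16.
S1 applies: 16 + 2 = 18.
S2 applies (level before this adjustment is 18 ≥ 11, so +4): 18 + 4 = 22.
S3 applies: 22 − 3 = 19.
S4 does not apply.
S5 applies (level before this adjustment is 19 ≥ 19, so +4): 19 + 4 = 23.
Level 23 exceeds the maximum of 22; capped at 22.
Final offense level: 22.
Criminal history: 7 prior points → Category Low (5-9).
Level 22 falls in the 21-22 band.
Grid: Level 21-22 × Category Low = 144-168 weeks.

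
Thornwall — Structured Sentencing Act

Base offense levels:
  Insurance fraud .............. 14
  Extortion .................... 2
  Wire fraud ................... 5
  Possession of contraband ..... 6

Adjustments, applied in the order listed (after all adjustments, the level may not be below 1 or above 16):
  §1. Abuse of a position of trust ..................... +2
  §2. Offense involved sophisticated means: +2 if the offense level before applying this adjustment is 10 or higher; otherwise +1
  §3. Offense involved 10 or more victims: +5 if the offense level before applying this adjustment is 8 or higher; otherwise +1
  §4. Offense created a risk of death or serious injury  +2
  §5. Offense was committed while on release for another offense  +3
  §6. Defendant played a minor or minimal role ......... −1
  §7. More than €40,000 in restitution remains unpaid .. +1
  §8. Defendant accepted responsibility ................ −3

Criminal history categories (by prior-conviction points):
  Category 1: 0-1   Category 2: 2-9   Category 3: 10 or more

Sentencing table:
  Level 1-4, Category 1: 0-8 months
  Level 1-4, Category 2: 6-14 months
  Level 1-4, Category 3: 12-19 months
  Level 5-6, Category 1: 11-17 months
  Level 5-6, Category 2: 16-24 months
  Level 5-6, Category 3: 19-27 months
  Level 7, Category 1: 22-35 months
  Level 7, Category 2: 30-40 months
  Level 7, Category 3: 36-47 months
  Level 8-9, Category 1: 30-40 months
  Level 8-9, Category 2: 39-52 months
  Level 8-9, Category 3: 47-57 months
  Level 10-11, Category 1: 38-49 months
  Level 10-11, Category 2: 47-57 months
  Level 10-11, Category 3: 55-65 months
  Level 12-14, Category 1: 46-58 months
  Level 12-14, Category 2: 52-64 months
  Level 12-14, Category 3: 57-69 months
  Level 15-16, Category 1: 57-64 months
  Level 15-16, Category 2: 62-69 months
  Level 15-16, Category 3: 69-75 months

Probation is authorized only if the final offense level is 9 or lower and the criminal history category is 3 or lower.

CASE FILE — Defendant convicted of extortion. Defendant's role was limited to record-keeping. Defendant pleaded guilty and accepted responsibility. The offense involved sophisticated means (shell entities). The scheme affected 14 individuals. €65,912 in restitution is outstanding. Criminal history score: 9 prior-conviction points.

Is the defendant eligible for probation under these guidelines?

Yes

Base offense level for extortion: 2.
§2 applies (level before this adjustment is 2 < 10, so +1): 2 + 1 = 3.
§3 applies (level before this adjustment is 3 < 8, so +1): 3 + 1 = 4.
§5 does not apply.
§6 applies: 4 − 1 = 3.
§7 applies: 3 + 1 = 4.
§8 applies: 4 − 3 = 1.
Final offense level: 1.
Criminal history: 9 prior points → Category 2 (2-9).
Level 1 falls in the 1-4 band.
Grid: Level 1-4 × Category 2 = 6-14 months.
Probation check: level 1 ≤ 9 and category 2 ≤ 3 → eligible.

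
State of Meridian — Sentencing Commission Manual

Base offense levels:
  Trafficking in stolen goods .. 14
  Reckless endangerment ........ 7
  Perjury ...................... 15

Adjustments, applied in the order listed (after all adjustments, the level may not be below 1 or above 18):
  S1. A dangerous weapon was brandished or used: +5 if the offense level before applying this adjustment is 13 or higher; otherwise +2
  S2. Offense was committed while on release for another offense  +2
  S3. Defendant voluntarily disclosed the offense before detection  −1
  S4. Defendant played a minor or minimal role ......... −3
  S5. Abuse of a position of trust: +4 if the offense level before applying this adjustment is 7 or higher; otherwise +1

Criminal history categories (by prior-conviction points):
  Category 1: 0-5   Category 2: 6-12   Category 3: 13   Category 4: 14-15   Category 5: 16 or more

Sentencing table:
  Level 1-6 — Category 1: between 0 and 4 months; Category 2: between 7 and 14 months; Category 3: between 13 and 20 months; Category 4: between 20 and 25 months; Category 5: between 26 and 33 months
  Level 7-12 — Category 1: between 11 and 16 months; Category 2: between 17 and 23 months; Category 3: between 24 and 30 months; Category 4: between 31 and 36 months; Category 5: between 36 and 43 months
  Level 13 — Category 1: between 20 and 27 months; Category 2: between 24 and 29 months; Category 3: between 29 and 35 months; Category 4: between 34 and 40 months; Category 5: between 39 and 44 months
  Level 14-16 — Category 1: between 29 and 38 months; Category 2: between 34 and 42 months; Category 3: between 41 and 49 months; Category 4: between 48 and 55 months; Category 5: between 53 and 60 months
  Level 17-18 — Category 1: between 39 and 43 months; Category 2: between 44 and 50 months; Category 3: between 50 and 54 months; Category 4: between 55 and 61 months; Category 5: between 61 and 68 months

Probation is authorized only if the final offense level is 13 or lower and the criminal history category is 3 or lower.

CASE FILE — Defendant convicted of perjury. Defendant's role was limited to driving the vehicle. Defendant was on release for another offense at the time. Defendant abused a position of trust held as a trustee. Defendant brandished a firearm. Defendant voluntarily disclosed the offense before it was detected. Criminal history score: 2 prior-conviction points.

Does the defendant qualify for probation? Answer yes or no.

No

Base offense level for perjury: 15.
S1 applies (level before this adjustment is 15 ≥ 13, so +5): 15 + 5 = 20.
S2 applies: 20 + 2 = 22.
S3 applies: 22 − 1 = 21.
S4 applies: 21 − 3 = 18.
S5 applies (level before this adjustment is 18 ≥ 7, so +4): 18 + 4 = 22.
Level 22 exceeds the maximum of 18; capped at 18.
Final offense level: 18.
Criminal history: 2 prior points → Category 1 (0-5).
Level 18 falls in the 17-18 band.
Grid: Level 17-18 × Category 1 = 39-43 months.
Probation check: level 18 > 13 and category 1 ≤ 3 → not eligible.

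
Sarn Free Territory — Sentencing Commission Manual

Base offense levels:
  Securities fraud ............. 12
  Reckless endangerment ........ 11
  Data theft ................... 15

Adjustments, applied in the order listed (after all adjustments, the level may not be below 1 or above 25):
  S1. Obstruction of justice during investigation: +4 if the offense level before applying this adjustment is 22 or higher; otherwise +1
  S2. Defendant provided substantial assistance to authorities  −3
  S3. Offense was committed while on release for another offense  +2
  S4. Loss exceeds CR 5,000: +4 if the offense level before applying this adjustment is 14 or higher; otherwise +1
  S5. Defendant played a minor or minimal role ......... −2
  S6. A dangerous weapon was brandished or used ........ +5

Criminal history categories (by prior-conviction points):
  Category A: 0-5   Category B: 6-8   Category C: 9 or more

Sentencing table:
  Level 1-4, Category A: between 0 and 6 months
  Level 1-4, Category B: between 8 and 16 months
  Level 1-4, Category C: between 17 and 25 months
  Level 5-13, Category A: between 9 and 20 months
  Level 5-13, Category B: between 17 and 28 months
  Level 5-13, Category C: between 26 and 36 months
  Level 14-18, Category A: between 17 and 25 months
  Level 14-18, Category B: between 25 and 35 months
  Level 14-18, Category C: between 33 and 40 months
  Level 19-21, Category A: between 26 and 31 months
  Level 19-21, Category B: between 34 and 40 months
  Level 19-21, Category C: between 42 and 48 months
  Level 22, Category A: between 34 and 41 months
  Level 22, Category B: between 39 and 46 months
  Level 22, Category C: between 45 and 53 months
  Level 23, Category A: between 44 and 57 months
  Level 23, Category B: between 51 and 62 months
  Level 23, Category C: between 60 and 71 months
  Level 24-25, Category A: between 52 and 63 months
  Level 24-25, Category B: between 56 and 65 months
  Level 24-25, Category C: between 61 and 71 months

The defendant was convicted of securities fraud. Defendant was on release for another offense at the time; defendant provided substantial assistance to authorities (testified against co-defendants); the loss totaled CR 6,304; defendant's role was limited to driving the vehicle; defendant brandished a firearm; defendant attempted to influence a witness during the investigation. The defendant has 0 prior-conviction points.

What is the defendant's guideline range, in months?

17-25 months

Base offense level for securities fraud: 12.
S1 applies (level before this adjustment is 12 < 22, so +1): 12 + 1 = 13.
S2 applies: 13 − 3 = 10.
S3 applies: 10 + 2 = 12.
S4 applies (level before this adjustment is 12 < 14, so +1): 12 + 1 = 13.
S5 applies: 13 − 2 = 11.
S6 applies: 11 + 5 = 16.
Final offense level: 16.
Criminal history: 0 prior points → Category A (0-5).
Level 16 falls in the 14-18 band.
Grid: Level 14-18 × Category A = 17-25 months.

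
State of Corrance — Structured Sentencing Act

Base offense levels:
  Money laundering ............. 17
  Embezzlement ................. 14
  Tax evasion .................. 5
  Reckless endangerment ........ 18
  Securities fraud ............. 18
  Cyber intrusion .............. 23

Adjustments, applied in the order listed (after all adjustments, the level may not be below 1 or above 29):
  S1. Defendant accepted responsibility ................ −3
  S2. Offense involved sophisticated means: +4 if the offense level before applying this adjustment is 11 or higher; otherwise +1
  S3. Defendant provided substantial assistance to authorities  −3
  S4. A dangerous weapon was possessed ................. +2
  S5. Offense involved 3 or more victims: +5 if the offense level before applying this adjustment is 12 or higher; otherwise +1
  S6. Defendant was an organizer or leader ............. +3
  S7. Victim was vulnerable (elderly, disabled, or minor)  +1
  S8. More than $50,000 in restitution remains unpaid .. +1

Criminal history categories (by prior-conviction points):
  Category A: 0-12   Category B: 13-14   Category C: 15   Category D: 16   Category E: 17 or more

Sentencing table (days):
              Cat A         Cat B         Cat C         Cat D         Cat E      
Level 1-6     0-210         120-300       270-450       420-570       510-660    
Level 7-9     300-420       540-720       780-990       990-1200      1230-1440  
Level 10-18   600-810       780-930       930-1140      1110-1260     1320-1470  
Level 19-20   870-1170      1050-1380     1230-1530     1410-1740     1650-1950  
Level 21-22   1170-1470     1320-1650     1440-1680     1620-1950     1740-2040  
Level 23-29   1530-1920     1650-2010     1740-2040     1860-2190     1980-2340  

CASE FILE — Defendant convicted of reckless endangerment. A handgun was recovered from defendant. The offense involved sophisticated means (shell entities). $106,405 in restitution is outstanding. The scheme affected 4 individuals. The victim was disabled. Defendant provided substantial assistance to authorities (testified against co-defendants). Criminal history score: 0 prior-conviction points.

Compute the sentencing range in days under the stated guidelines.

1530-1920 days

Base offense level for reckless endangerment: 18.
S1 does not apply.
S2 applies (level before this adjustment is 18 ≥ 11, so +4): 18 + 4 = 22.
S3 applies: 22 − 3 = 19.
S4 applies: 19 + 2 = 21.
S5 applies (level before this adjustment is 21 ≥ 12, so +5): 21 + 5 = 26.
S7 applies: 26 + 1 = 27.
S8 applies: 27 + 1 = 28.
Final offense level: 28.
Criminal history: 0 prior points → Category A (0-12).
Level 28 falls in the 23-29 band.
Grid: Level 23-29 × Category A = 1530-1920 days.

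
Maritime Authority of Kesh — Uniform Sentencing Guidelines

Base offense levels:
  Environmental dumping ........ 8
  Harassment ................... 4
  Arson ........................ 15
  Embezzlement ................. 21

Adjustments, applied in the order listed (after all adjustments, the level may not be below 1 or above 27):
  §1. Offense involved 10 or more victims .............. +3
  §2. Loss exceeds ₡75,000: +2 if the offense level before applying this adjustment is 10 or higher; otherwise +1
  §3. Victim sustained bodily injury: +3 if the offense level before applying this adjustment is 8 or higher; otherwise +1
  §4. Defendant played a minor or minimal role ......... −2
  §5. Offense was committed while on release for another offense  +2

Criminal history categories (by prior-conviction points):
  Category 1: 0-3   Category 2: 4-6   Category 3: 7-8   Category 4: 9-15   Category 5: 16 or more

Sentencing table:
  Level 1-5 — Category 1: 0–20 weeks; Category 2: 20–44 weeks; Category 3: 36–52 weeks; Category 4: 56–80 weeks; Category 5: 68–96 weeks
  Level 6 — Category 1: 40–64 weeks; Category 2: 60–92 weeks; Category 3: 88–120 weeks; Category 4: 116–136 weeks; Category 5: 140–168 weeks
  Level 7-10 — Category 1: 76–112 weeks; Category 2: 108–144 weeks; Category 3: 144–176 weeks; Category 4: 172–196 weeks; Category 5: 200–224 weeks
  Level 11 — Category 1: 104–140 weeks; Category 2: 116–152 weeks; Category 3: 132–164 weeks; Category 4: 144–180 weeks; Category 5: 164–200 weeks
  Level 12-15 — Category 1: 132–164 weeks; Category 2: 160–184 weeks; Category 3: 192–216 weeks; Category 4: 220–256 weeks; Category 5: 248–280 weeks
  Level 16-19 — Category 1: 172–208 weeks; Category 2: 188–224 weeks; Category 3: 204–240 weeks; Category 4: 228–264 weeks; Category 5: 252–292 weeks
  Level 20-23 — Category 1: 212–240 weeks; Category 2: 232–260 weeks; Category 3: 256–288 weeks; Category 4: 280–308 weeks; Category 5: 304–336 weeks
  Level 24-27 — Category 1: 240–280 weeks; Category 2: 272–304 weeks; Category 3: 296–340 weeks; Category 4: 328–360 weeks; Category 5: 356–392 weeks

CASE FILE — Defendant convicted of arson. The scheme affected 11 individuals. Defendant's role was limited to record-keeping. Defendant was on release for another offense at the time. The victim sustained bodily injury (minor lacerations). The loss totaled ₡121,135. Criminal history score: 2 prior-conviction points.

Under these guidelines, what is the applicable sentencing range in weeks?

Base offense level for arson: 15.
§1 applies: 15 + 3 = 18.
§2 applies (level before this adjustment is 18 ≥ 10, so +2): 18 + 2 = 20.
§3 applies (level before this adjustment is 20 ≥ 8, so +3): 20 + 3 = 23.
§4 applies: 23 − 2 = 21.
§5 applies: 21 + 2 = 23.
Final offense level: 23.
Criminal history: 2 prior points → Category 1 (0-3).
Level 23 falls in the 20-23 band.
Grid: Level 20-23 × Category 1 = 212-240 weeks.

212-240 weeks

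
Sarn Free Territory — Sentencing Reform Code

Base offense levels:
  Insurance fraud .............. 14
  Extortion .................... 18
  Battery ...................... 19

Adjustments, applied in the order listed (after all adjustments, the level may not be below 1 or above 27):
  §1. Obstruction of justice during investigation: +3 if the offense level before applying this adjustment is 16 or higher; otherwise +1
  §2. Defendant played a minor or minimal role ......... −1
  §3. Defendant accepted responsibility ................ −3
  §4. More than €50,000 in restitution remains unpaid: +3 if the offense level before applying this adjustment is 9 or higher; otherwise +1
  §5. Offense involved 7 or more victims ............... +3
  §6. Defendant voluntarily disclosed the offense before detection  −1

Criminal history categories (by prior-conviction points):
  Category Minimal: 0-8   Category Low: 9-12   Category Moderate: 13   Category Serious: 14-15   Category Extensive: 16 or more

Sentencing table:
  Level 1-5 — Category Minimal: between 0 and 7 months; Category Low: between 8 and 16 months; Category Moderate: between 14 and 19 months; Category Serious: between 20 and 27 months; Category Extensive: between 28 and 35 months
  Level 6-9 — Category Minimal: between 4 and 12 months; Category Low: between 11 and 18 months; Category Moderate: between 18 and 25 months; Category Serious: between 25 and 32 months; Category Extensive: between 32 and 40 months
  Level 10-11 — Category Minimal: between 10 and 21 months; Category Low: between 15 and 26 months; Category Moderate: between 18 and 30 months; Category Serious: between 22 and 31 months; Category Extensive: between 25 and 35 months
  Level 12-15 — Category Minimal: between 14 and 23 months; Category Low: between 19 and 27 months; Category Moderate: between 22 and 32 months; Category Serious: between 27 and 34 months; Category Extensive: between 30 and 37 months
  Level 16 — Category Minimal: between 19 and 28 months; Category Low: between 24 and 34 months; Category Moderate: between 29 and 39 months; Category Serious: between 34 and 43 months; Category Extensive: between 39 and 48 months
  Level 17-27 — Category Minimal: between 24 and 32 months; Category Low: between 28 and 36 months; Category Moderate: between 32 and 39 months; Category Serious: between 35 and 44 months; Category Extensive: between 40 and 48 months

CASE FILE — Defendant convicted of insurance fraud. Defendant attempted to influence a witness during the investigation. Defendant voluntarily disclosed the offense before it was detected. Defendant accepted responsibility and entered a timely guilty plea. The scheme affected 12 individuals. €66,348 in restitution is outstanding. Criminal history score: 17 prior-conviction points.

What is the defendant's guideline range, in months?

40-48 months

Base offense level for insurance fraud: 14.
§1 applies (level before this adjustment is 14 < 16, so +1): 14 + 1 = 15.
§2 does not apply.
§3 applies: 15 − 3 = 12.
§4 applies (level before this adjustment is 12 ≥ 9, so +3): 12 + 3 = 15.
§5 applies: 15 + 3 = 18.
§6 applies: 18 − 1 = 17.
Final offense level: 17.
Criminal history: 17 prior points → Category Extensive (16+).
Level 17 falls in the 17-27 band.
Grid: Level 17-27 × Category Extensive = 40-48 months.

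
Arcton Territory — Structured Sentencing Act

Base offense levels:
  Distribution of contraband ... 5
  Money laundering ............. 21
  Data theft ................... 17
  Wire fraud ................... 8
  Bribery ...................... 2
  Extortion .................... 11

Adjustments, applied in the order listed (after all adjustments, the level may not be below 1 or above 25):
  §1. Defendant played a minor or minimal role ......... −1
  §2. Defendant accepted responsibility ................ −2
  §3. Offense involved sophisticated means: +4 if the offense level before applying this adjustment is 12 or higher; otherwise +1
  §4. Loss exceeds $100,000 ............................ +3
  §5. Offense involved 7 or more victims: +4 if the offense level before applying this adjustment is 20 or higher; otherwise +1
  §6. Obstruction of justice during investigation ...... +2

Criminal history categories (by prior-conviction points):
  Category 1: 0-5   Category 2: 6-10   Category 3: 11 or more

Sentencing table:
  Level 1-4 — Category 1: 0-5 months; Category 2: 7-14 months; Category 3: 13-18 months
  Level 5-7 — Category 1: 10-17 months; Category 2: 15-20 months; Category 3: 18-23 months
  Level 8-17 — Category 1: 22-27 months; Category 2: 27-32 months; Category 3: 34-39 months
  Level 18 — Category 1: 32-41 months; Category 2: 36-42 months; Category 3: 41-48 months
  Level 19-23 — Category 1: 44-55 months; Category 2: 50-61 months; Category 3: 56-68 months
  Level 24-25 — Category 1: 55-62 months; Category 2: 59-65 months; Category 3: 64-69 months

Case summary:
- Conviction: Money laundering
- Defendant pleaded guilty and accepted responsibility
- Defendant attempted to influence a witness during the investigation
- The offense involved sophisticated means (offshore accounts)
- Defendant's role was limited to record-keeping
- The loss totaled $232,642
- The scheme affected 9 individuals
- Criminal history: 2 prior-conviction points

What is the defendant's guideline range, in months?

55-62 months

Base offense level for money laundering: 21.
§1 applies: 21 − 1 = 20.
§2 applies: 20 − 2 = 18.
§3 applies (level before this adjustment is 18 ≥ 12, so +4): 18 + 4 = 22.
§4 applies: 22 + 3 = 25.
§5 applies (level before this adjustment is 25 ≥ 20, so +4): 25 + 4 = 29.
§6 applies: 29 + 2 = 31.
Level 31 exceeds the maximum of 25; capped at 25.
Final offense level: 25.
Criminal history: 2 prior points → Category 1 (0-5).
Level 25 falls in the 24-25 band.
Grid: Level 24-25 × Category 1 = 55-62 months.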